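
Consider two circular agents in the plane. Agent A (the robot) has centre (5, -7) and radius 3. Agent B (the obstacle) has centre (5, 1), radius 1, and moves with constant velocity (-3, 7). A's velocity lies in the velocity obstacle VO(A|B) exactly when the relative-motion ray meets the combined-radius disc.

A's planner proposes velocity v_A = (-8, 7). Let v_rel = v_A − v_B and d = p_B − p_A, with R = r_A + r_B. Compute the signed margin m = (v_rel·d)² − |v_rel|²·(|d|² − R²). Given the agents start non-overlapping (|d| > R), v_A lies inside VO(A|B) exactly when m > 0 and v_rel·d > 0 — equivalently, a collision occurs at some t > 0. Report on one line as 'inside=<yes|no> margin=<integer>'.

d = (0, 8),  |d|² = 64;  R = 3+1 = 4,  c = 64−4² = 48
v_rel = (-5, 0),  |v_rel|² = 25;  v_rel·d = (-5)·(0) + (0)·(8) = 0
25·t² − 0·t + 48 = 0  ⇒  m = 0² − 25·48 = -1200
m = -1200 < 0,  v_rel·d = 0 = 0  ⇒  outside

inside=no margin=-1200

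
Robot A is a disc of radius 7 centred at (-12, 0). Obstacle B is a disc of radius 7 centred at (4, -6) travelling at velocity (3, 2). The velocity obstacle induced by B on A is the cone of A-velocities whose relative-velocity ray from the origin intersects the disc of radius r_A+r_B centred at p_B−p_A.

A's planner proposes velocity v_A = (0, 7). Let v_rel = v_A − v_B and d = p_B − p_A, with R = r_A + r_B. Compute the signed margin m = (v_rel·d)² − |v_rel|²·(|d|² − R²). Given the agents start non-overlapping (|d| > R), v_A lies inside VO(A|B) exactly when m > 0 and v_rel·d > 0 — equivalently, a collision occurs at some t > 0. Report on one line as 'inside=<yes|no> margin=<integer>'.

d = (16, -6),  |d|² = 292;  R = 7+7 = 14,  c = 292−14² = 96
v_rel = (-3, 5),  |v_rel|² = 34;  v_rel·d = (-3)·(16) + (5)·(-6) = -78
34·t² + 156·t + 96 = 0  ⇒  m = (-78)² − 34·96 = 2820
m = 2820 > 0,  v_rel·d = -78 < 0  ⇒  outside

inside=no margin=2820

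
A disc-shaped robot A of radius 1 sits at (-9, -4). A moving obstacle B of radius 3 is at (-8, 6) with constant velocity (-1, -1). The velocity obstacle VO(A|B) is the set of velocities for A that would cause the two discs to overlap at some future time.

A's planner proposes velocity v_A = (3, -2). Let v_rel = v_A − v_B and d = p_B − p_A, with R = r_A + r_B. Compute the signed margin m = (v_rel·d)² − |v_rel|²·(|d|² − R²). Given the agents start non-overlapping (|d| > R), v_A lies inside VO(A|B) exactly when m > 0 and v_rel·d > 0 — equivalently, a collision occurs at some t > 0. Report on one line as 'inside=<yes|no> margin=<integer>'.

d = (1, 10),  |d|² = 101;  R = 1+3 = 4,  c = 101−4² = 85
v_rel = (4, -1),  |v_rel|² = 17;  v_rel·d = (4)·(1) + (-1)·(10) = -6
17·t² + 12·t + 85 = 0  ⇒  m = (-6)² − 17·85 = -1409
m = -1409 < 0,  v_rel·d = -6 < 0  ⇒  outside

inside=no margin=-1409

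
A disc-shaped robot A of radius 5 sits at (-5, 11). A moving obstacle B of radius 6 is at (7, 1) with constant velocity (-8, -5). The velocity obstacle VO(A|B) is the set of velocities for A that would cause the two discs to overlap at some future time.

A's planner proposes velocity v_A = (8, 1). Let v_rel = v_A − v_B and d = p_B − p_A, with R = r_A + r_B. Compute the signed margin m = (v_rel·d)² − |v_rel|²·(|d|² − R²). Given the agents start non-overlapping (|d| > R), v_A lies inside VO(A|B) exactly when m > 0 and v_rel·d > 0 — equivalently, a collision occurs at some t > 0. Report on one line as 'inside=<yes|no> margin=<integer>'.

d = (12, -10),  |d|² = 244;  R = 5+6 = 11,  c = 244−11² = 123
v_rel = (16, 6),  |v_rel|² = 292;  v_rel·d = (16)·(12) + (6)·(-10) = 132
292·t² − 264·t + 123 = 0  ⇒  m = 132² − 292·123 = -18492
m = -18492 < 0,  v_rel·d = 132 > 0  ⇒  outside

inside=no margin=-18492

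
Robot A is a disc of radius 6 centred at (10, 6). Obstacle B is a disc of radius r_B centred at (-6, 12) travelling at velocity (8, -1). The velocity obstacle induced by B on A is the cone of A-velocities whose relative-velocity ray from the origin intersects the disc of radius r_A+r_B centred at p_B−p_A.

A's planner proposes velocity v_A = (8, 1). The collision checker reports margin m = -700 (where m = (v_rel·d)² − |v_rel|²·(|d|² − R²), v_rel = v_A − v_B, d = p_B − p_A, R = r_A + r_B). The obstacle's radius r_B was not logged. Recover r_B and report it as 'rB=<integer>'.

m = -700
d = (-16, 6);  v_rel = (0, 2),  |v_rel|² = 4
v_rel×d = (0)·(6) − (2)·(-16) = 32
since m = R²·4 − 32²:  R² = (1024 + -700) / 4 = 81
R = √81 = 9  ⇒  r_B = 9 − 6 = 3

rB=3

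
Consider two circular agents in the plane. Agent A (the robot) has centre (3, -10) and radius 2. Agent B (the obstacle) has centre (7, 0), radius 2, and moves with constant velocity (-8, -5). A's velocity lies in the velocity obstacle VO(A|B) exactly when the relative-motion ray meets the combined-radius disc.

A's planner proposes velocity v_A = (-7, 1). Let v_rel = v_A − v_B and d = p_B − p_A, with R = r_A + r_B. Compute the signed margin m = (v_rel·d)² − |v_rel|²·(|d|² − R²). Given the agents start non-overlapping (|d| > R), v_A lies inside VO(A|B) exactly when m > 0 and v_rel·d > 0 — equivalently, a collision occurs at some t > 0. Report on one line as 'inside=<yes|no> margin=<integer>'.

d = (4, 10),  |d|² = 116;  R = 2+2 = 4,  c = 116−4² = 100
v_rel = (1, 6),  |v_rel|² = 37;  v_rel·d = (1)·(4) + (6)·(10) = 64
37·t² − 128·t + 100 = 0  ⇒  m = 64² − 37·100 = 396
m = 396 > 0,  v_rel·d = 64 > 0  ⇒  inside

inside=yes margin=396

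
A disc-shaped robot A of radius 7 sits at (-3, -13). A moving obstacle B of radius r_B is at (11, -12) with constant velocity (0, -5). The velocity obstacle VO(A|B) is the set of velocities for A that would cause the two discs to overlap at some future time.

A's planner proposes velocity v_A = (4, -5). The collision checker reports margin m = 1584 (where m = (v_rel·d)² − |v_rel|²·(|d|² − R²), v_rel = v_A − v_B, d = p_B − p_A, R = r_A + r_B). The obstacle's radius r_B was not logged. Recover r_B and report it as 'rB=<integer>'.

m = 1584
d = (14, 1);  v_rel = (4, 0),  |v_rel|² = 16
v_rel×d = (4)·(1) − (0)·(14) = 4
since m = R²·16 − 4²:  R² = (16 + 1584) / 16 = 100
R = √100 = 10  ⇒  r_B = 10 − 7 = 3

rB=3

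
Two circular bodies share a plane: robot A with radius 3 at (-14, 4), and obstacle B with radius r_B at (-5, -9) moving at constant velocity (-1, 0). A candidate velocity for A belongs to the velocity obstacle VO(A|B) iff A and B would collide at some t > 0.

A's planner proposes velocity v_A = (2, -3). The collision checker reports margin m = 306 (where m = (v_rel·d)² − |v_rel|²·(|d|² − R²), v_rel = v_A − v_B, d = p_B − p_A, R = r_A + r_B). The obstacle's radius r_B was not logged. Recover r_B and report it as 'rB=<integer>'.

m = 306
d = (9, -13);  v_rel = (3, -3),  |v_rel|² = 18
v_rel×d = (3)·(-13) − (-3)·(9) = -12
since m = R²·18 − (-12)²:  R² = (144 + 306) / 18 = 25
R = √25 = 5  ⇒  r_B = 5 − 3 = 2

rB=2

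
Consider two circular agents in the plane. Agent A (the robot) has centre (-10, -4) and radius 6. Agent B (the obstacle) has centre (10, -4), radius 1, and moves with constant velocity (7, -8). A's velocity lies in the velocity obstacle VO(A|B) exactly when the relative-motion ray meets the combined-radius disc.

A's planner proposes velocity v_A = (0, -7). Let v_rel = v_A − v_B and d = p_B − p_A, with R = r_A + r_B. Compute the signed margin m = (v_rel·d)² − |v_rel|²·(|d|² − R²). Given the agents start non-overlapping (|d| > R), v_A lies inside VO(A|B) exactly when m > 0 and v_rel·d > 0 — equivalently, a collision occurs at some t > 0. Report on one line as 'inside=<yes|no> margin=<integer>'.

d = (20, 0),  |d|² = 400;  R = 6+1 = 7,  c = 400−7² = 351
v_rel = (-7, 1),  |v_rel|² = 50;  v_rel·d = (-7)·(20) + (1)·(0) = -140
50·t² + 280·t + 351 = 0  ⇒  m = (-140)² − 50·351 = 2050
m = 2050 > 0,  v_rel·d = -140 < 0  ⇒  outside

inside=no margin=2050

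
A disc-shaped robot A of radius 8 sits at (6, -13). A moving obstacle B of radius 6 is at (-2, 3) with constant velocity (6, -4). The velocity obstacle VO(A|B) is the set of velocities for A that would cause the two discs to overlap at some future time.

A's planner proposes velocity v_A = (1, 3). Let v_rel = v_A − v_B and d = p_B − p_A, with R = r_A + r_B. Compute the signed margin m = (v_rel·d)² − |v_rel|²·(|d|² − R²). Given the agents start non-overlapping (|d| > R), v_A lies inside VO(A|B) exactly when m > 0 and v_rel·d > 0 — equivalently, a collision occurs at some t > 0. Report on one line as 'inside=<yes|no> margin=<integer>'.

d = (-8, 16),  |d|² = 320;  R = 8+6 = 14,  c = 320−14² = 124
v_rel = (-5, 7),  |v_rel|² = 74;  v_rel·d = (-5)·(-8) + (7)·(16) = 152
74·t² − 304·t + 124 = 0  ⇒  m = 152² − 74·124 = 13928
m = 13928 > 0,  v_rel·d = 152 > 0  ⇒  inside

inside=yes margin=13928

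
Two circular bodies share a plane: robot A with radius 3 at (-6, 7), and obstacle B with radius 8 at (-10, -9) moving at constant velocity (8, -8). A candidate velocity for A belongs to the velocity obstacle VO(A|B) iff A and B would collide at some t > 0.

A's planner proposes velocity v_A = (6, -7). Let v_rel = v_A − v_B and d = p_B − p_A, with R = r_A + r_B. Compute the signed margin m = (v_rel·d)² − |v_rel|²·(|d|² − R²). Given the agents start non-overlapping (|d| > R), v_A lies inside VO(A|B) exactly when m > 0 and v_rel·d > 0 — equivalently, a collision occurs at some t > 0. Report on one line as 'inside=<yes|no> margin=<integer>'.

d = (-4, -16),  |d|² = 272;  R = 3+8 = 11,  c = 272−11² = 151
v_rel = (-2, 1),  |v_rel|² = 5;  v_rel·d = (-2)·(-4) + (1)·(-16) = -8
5·t² + 16·t + 151 = 0  ⇒  m = (-8)² − 5·151 = -691
m = -691 < 0,  v_rel·d = -8 < 0  ⇒  outside

inside=no margin=-691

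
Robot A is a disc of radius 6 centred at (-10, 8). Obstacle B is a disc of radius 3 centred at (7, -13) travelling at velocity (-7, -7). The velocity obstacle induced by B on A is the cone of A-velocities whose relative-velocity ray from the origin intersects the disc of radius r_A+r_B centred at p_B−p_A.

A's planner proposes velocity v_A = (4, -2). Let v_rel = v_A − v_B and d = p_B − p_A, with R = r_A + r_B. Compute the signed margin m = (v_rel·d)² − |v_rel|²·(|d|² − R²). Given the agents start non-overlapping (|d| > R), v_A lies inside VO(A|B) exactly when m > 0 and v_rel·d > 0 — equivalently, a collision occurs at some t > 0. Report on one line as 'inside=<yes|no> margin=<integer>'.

d = (17, -21),  |d|² = 730;  R = 6+3 = 9,  c = 730−9² = 649
v_rel = (11, 5),  |v_rel|² = 146;  v_rel·d = (11)·(17) + (5)·(-21) = 82
146·t² − 164·t + 649 = 0  ⇒  m = 82² − 146·649 = -88030
m = -88030 < 0,  v_rel·d = 82 > 0  ⇒  outside

inside=no margin=-88030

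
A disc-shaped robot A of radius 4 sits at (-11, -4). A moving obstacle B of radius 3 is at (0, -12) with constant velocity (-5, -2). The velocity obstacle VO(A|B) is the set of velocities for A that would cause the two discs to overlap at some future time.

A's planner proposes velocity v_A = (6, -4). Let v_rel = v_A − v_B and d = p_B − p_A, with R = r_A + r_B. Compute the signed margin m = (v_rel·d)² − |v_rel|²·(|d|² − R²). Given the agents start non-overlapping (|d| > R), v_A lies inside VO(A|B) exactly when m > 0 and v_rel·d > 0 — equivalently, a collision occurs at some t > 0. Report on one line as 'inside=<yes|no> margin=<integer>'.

d = (11, -8),  |d|² = 185;  R = 4+3 = 7,  c = 185−7² = 136
v_rel = (11, -2),  |v_rel|² = 125;  v_rel·d = (11)·(11) + (-2)·(-8) = 137
125·t² − 274·t + 136 = 0  ⇒  m = 137² − 125·136 = 1769
m = 1769 > 0,  v_rel·d = 137 > 0  ⇒  inside

inside=yes margin=1769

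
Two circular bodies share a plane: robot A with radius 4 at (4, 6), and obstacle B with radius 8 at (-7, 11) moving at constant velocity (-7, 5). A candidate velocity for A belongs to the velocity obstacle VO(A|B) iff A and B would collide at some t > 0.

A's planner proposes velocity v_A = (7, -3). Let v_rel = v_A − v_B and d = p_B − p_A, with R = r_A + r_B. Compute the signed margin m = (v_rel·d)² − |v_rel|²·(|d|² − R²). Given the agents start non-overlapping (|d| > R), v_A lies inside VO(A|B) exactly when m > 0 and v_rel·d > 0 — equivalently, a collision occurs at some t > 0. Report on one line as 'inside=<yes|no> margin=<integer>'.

d = (-11, 5),  |d|² = 146;  R = 4+8 = 12,  c = 146−12² = 2
v_rel = (14, -8),  |v_rel|² = 260;  v_rel·d = (14)·(-11) + (-8)·(5) = -194
260·t² + 388·t + 2 = 0  ⇒  m = (-194)² − 260·2 = 37116
m = 37116 > 0,  v_rel·d = -194 < 0  ⇒  outside

inside=no margin=37116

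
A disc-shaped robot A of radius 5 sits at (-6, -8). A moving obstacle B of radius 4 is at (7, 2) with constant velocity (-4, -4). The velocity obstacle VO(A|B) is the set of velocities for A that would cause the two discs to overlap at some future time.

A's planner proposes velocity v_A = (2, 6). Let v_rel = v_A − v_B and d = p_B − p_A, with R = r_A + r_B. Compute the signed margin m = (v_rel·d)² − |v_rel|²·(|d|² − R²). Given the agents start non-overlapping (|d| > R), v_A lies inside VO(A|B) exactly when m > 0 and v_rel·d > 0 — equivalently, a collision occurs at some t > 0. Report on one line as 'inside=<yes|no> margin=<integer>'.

d = (13, 10),  |d|² = 269;  R = 5+4 = 9,  c = 269−9² = 188
v_rel = (6, 10),  |v_rel|² = 136;  v_rel·d = (6)·(13) + (10)·(10) = 178
136·t² − 356·t + 188 = 0  ⇒  m = 178² − 136·188 = 6116
m = 6116 > 0,  v_rel·d = 178 > 0  ⇒  inside

inside=yes margin=6116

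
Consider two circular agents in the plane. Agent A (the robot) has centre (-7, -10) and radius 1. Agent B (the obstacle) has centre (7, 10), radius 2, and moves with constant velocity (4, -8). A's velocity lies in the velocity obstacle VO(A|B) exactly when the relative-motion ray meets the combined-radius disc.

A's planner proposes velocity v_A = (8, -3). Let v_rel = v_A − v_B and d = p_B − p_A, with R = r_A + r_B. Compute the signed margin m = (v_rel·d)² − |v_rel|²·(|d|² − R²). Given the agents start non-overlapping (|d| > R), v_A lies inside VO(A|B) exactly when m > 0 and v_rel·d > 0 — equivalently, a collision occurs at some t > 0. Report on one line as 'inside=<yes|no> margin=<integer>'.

d = (14, 20),  |d|² = 596;  R = 1+2 = 3,  c = 596−3² = 587
v_rel = (4, 5),  |v_rel|² = 41;  v_rel·d = (4)·(14) + (5)·(20) = 156
41·t² − 312·t + 587 = 0  ⇒  m = 156² − 41·587 = 269
m = 269 > 0,  v_rel·d = 156 > 0  ⇒  inside

inside=yes margin=269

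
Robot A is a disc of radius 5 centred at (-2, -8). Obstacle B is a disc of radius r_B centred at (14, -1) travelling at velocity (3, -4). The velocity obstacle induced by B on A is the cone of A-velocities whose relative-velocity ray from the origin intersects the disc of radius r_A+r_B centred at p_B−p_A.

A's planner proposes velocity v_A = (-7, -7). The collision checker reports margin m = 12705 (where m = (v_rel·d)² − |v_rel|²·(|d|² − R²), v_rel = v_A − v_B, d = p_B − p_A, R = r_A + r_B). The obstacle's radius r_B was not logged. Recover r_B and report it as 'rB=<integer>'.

m = 12705
d = (16, 7);  v_rel = (-10, -3),  |v_rel|² = 109
v_rel×d = (-10)·(7) − (-3)·(16) = -22
since m = R²·109 − (-22)²:  R² = (484 + 12705) / 109 = 121
R = √121 = 11  ⇒  r_B = 11 − 5 = 6

rB=6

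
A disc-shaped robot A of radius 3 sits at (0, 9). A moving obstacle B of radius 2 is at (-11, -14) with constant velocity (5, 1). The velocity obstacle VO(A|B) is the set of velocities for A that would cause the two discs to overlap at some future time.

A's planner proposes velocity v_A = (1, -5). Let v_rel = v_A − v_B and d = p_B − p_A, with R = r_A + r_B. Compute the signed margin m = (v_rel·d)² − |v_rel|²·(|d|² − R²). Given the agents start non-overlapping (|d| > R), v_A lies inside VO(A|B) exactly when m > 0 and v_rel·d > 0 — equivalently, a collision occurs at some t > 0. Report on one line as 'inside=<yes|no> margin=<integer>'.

d = (-11, -23),  |d|² = 650;  R = 3+2 = 5,  c = 650−5² = 625
v_rel = (-4, -6),  |v_rel|² = 52;  v_rel·d = (-4)·(-11) + (-6)·(-23) = 182
52·t² − 364·t + 625 = 0  ⇒  m = 182² − 52·625 = 624
m = 624 > 0,  v_rel·d = 182 > 0  ⇒  inside

inside=yes margin=624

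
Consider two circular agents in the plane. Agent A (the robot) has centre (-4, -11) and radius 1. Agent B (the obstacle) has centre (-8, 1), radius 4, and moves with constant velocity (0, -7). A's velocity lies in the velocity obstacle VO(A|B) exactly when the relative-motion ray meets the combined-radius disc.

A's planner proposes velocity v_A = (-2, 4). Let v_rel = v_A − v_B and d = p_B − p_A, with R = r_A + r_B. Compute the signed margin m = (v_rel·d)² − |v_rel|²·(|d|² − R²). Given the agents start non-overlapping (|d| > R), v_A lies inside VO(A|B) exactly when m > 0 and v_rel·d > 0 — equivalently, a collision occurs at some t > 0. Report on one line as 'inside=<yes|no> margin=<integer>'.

d = (-4, 12),  |d|² = 160;  R = 1+4 = 5,  c = 160−5² = 135
v_rel = (-2, 11),  |v_rel|² = 125;  v_rel·d = (-2)·(-4) + (11)·(12) = 140
125·t² − 280·t + 135 = 0  ⇒  m = 140² − 125·135 = 2725
m = 2725 > 0,  v_rel·d = 140 > 0  ⇒  inside

inside=yes margin=2725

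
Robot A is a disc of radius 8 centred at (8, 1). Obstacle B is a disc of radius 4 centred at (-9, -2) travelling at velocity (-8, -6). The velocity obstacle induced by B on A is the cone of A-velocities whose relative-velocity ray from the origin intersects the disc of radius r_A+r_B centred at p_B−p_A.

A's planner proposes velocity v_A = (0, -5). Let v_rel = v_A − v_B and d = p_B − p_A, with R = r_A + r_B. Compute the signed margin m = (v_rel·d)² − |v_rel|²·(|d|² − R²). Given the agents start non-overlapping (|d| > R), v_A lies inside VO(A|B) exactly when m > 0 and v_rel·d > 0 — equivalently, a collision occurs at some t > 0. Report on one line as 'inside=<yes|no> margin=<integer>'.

d = (-17, -3),  |d|² = 298;  R = 8+4 = 12,  c = 298−12² = 154
v_rel = (8, 1),  |v_rel|² = 65;  v_rel·d = (8)·(-17) + (1)·(-3) = -139
65·t² + 278·t + 154 = 0  ⇒  m = (-139)² − 65·154 = 9311
m = 9311 > 0,  v_rel·d = -139 < 0  ⇒  outside

inside=no margin=9311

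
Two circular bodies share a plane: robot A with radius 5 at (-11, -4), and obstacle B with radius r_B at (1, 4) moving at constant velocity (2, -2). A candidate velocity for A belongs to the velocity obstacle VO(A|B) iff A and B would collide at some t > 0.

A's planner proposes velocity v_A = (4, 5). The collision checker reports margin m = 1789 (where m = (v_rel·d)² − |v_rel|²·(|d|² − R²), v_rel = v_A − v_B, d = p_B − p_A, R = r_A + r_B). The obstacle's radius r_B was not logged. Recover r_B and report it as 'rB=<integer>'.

m = 1789
d = (12, 8);  v_rel = (2, 7),  |v_rel|² = 53
v_rel×d = (2)·(8) − (7)·(12) = -68
since m = R²·53 − (-68)²:  R² = (4624 + 1789) / 53 = 121
R = √121 = 11  ⇒  r_B = 11 − 5 = 6

rB=6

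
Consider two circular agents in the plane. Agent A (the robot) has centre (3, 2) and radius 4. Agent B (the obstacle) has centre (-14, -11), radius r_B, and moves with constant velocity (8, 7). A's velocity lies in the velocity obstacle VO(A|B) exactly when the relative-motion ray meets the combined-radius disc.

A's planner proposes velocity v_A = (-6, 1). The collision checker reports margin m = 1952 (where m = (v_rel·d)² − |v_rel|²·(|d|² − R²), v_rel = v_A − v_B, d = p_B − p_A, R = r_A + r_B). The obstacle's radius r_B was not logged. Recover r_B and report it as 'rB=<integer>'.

m = 1952
d = (-17, -13);  v_rel = (-14, -6),  |v_rel|² = 232
v_rel×d = (-14)·(-13) − (-6)·(-17) = 80
since m = R²·232 − 80²:  R² = (6400 + 1952) / 232 = 36
R = √36 = 6  ⇒  r_B = 6 − 4 = 2

rB=2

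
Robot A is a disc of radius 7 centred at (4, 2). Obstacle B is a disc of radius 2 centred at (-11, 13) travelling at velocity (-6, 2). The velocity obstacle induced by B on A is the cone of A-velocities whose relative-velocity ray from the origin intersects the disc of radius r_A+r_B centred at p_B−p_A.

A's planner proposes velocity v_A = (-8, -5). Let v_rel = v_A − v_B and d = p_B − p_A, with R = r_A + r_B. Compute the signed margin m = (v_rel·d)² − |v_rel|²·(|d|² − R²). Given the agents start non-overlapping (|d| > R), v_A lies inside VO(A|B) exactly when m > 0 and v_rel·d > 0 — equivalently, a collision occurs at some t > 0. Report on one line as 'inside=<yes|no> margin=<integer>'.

d = (-15, 11),  |d|² = 346;  R = 7+2 = 9,  c = 346−9² = 265
v_rel = (-2, -7),  |v_rel|² = 53;  v_rel·d = (-2)·(-15) + (-7)·(11) = -47
53·t² + 94·t + 265 = 0  ⇒  m = (-47)² − 53·265 = -11836
m = -11836 < 0,  v_rel·d = -47 < 0  ⇒  outside

inside=no margin=-11836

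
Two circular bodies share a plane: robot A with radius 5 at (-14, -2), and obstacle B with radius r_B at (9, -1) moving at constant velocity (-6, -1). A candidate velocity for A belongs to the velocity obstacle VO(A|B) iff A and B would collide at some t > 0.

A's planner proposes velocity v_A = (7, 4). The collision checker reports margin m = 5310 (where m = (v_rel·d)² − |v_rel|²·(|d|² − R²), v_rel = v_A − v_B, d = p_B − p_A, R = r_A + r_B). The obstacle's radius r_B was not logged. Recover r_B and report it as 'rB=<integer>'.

m = 5310
d = (23, 1);  v_rel = (13, 5),  |v_rel|² = 194
v_rel×d = (13)·(1) − (5)·(23) = -102
since m = R²·194 − (-102)²:  R² = (10404 + 5310) / 194 = 81
R = √81 = 9  ⇒  r_B = 9 − 5 = 4

rB=4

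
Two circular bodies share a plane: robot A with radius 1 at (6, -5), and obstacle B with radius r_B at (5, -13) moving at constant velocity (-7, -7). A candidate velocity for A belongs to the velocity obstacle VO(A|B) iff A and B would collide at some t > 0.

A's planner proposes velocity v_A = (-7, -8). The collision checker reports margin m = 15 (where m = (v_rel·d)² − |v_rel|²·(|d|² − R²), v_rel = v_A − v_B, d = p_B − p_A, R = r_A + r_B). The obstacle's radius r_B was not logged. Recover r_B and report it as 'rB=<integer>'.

m = 15
d = (-1, -8);  v_rel = (0, -1),  |v_rel|² = 1
v_rel×d = (0)·(-8) − (-1)·(-1) = -1
since m = R²·1 − (-1)²:  R² = (1 + 15) / 1 = 16
R = √16 = 4  ⇒  r_B = 4 − 1 = 3

rB=3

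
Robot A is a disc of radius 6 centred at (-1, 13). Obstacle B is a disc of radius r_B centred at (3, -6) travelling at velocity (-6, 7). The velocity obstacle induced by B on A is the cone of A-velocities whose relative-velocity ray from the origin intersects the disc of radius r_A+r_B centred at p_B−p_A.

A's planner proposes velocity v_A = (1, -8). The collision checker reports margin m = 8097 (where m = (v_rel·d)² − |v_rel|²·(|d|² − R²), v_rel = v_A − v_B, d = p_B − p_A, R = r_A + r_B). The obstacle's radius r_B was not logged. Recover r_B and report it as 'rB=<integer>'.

m = 8097
d = (4, -19);  v_rel = (7, -15),  |v_rel|² = 274
v_rel×d = (7)·(-19) − (-15)·(4) = -73
since m = R²·274 − (-73)²:  R² = (5329 + 8097) / 274 = 49
R = √49 = 7  ⇒  r_B = 7 − 6 = 1

rB=1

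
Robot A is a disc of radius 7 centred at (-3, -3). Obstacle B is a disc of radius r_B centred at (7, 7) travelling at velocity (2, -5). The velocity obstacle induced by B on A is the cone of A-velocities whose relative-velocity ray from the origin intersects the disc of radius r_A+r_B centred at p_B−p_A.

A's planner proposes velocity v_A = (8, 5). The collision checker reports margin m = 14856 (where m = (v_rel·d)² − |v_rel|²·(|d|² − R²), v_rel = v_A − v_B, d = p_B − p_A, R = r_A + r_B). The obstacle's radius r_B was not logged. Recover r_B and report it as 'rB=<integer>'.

m = 14856
d = (10, 10);  v_rel = (6, 10),  |v_rel|² = 136
v_rel×d = (6)·(10) − (10)·(10) = -40
since m = R²·136 − (-40)²:  R² = (1600 + 14856) / 136 = 121
R = √121 = 11  ⇒  r_B = 11 − 7 = 4

rB=4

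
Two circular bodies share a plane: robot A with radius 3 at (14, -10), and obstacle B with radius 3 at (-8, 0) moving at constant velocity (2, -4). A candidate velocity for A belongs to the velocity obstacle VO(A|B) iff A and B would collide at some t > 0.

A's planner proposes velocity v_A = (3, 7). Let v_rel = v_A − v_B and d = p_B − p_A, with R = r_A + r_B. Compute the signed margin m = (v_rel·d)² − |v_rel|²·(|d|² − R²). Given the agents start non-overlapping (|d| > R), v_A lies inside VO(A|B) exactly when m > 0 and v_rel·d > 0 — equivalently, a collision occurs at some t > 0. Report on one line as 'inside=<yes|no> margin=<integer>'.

d = (-22, 10),  |d|² = 584;  R = 3+3 = 6,  c = 584−6² = 548
v_rel = (1, 11),  |v_rel|² = 122;  v_rel·d = (1)·(-22) + (11)·(10) = 88
122·t² − 176·t + 548 = 0  ⇒  m = 88² − 122·548 = -59112
m = -59112 < 0,  v_rel·d = 88 > 0  ⇒  outside

inside=no margin=-59112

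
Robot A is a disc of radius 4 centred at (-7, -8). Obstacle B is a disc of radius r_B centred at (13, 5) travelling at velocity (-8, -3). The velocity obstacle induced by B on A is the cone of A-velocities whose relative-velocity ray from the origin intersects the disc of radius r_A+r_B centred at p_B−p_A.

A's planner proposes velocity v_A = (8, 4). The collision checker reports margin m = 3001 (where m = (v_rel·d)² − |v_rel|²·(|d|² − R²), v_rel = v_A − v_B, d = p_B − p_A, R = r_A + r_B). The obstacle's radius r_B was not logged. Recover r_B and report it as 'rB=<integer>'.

m = 3001
d = (20, 13);  v_rel = (16, 7),  |v_rel|² = 305
v_rel×d = (16)·(13) − (7)·(20) = 68
since m = R²·305 − 68²:  R² = (4624 + 3001) / 305 = 25
R = √25 = 5  ⇒  r_B = 5 − 4 = 1

rB=1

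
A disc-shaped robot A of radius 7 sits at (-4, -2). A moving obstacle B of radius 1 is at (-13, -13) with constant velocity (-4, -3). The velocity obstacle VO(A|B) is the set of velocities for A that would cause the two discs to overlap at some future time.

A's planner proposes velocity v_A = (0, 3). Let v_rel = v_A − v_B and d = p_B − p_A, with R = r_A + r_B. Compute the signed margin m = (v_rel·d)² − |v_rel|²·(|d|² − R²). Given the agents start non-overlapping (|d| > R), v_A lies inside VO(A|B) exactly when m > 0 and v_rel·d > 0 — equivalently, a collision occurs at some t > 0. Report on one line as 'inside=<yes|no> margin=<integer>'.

d = (-9, -11),  |d|² = 202;  R = 7+1 = 8,  c = 202−8² = 138
v_rel = (4, 6),  |v_rel|² = 52;  v_rel·d = (4)·(-9) + (6)·(-11) = -102
52·t² + 204·t + 138 = 0  ⇒  m = (-102)² − 52·138 = 3228
m = 3228 > 0,  v_rel·d = -102 < 0  ⇒  outside

inside=no margin=3228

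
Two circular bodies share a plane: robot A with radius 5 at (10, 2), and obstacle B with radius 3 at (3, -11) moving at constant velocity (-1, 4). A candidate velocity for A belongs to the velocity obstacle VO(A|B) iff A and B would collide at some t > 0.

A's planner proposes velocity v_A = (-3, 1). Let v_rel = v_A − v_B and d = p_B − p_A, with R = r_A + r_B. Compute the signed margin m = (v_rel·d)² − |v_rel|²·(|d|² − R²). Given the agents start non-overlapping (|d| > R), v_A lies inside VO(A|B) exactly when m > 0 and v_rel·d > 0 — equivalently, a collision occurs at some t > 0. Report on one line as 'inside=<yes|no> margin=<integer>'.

d = (-7, -13),  |d|² = 218;  R = 5+3 = 8,  c = 218−8² = 154
v_rel = (-2, -3),  |v_rel|² = 13;  v_rel·d = (-2)·(-7) + (-3)·(-13) = 53
13·t² − 106·t + 154 = 0  ⇒  m = 53² − 13·154 = 807
m = 807 > 0,  v_rel·d = 53 > 0  ⇒  inside

inside=yes margin=807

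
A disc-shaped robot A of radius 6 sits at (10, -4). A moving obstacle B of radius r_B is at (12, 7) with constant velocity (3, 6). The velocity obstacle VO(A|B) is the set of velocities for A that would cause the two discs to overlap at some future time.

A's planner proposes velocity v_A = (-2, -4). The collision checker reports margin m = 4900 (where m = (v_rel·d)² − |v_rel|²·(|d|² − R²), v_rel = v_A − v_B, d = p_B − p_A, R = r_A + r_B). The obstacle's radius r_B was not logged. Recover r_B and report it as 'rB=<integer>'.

m = 4900
d = (2, 11);  v_rel = (-5, -10),  |v_rel|² = 125
v_rel×d = (-5)·(11) − (-10)·(2) = -35
since m = R²·125 − (-35)²:  R² = (1225 + 4900) / 125 = 49
R = √49 = 7  ⇒  r_B = 7 − 6 = 1

rB=1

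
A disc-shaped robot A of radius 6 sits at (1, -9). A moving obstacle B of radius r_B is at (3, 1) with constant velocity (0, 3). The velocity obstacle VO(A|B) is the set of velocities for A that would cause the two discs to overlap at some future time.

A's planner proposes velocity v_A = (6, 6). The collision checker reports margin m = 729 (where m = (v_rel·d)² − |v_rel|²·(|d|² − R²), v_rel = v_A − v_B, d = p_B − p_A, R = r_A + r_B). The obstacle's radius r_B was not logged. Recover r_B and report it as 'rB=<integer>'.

m = 729
d = (2, 10);  v_rel = (6, 3),  |v_rel|² = 45
v_rel×d = (6)·(10) − (3)·(2) = 54
since m = R²·45 − 54²:  R² = (2916 + 729) / 45 = 81
R = √81 = 9  ⇒  r_B = 9 − 6 = 3

rB=3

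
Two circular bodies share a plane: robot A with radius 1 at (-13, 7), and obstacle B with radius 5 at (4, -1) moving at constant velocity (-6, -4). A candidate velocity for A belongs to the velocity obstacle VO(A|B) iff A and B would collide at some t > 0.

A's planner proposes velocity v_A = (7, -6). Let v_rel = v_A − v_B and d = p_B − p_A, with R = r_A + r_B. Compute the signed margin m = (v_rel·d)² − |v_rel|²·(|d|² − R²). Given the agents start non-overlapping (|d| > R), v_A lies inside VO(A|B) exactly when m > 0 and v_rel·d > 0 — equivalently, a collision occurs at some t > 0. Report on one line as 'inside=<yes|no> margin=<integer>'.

d = (17, -8),  |d|² = 353;  R = 1+5 = 6,  c = 353−6² = 317
v_rel = (13, -2),  |v_rel|² = 173;  v_rel·d = (13)·(17) + (-2)·(-8) = 237
173·t² − 474·t + 317 = 0  ⇒  m = 237² − 173·317 = 1328
m = 1328 > 0,  v_rel·d = 237 > 0  ⇒  inside

inside=yes margin=1328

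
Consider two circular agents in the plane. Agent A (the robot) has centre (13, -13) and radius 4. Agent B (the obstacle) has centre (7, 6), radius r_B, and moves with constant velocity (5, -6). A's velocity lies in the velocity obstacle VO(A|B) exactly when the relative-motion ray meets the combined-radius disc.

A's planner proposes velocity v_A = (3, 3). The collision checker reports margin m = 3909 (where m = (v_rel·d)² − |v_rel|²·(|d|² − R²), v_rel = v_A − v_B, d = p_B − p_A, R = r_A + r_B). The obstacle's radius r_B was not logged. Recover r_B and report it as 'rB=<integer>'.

m = 3909
d = (-6, 19);  v_rel = (-2, 9),  |v_rel|² = 85
v_rel×d = (-2)·(19) − (9)·(-6) = 16
since m = R²·85 − 16²:  R² = (256 + 3909) / 85 = 49
R = √49 = 7  ⇒  r_B = 7 − 4 = 3

rB=3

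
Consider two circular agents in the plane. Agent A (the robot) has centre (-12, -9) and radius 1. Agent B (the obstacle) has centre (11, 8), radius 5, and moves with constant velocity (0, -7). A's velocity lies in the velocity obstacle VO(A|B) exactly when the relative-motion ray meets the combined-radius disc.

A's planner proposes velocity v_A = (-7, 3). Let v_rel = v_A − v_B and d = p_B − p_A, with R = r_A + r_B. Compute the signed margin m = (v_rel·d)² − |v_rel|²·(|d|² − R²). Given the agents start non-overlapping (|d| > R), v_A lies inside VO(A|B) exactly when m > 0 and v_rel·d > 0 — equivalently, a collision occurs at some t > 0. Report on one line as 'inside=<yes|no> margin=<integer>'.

d = (23, 17),  |d|² = 818;  R = 1+5 = 6,  c = 818−6² = 782
v_rel = (-7, 10),  |v_rel|² = 149;  v_rel·d = (-7)·(23) + (10)·(17) = 9
149·t² − 18·t + 782 = 0  ⇒  m = 9² − 149·782 = -116437
m = -116437 < 0,  v_rel·d = 9 > 0  ⇒  outside

inside=no margin=-116437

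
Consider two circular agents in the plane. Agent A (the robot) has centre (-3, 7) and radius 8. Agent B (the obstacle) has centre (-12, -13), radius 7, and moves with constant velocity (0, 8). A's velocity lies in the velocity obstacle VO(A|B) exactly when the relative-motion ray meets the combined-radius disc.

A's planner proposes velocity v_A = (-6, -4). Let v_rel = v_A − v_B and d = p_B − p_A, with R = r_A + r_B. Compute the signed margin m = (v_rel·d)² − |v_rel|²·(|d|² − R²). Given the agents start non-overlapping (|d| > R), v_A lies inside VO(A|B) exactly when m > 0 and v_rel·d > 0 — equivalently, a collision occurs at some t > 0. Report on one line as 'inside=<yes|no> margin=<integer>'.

d = (-9, -20),  |d|² = 481;  R = 8+7 = 15,  c = 481−15² = 256
v_rel = (-6, -12),  |v_rel|² = 180;  v_rel·d = (-6)·(-9) + (-12)·(-20) = 294
180·t² − 588·t + 256 = 0  ⇒  m = 294² − 180·256 = 40356
m = 40356 > 0,  v_rel·d = 294 > 0  ⇒  inside

inside=yes margin=40356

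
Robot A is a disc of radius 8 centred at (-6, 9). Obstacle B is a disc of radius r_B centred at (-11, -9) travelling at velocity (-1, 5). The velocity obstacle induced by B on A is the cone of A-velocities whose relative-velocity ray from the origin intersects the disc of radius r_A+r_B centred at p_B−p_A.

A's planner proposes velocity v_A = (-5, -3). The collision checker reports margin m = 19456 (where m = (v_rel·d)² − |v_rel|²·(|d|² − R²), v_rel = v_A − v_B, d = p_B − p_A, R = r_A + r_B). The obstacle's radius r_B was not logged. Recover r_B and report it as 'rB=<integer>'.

m = 19456
d = (-5, -18);  v_rel = (-4, -8),  |v_rel|² = 80
v_rel×d = (-4)·(-18) − (-8)·(-5) = 32
since m = R²·80 − 32²:  R² = (1024 + 19456) / 80 = 256
R = √256 = 16  ⇒  r_B = 16 − 8 = 8

rB=8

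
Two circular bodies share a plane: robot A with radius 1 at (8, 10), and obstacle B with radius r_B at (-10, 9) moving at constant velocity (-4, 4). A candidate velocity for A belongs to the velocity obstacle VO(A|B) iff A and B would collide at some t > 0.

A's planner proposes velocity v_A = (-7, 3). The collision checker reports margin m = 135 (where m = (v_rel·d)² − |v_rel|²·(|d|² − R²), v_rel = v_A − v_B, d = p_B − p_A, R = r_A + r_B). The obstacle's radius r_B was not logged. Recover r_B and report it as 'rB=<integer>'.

m = 135
d = (-18, -1);  v_rel = (-3, -1),  |v_rel|² = 10
v_rel×d = (-3)·(-1) − (-1)·(-18) = -15
since m = R²·10 − (-15)²:  R² = (225 + 135) / 10 = 36
R = √36 = 6  ⇒  r_B = 6 − 1 = 5

rB=5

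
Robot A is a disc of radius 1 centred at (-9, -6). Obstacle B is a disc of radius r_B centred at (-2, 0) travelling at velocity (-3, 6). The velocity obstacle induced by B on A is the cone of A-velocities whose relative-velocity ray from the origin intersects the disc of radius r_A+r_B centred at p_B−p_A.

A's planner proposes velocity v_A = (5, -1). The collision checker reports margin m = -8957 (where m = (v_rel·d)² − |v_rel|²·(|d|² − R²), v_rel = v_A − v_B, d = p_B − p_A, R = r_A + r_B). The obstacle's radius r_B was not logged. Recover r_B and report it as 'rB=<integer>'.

m = -8957
d = (7, 6);  v_rel = (8, -7),  |v_rel|² = 113
v_rel×d = (8)·(6) − (-7)·(7) = 97
since m = R²·113 − 97²:  R² = (9409 + -8957) / 113 = 4
R = √4 = 2  ⇒  r_B = 2 − 1 = 1

rB=1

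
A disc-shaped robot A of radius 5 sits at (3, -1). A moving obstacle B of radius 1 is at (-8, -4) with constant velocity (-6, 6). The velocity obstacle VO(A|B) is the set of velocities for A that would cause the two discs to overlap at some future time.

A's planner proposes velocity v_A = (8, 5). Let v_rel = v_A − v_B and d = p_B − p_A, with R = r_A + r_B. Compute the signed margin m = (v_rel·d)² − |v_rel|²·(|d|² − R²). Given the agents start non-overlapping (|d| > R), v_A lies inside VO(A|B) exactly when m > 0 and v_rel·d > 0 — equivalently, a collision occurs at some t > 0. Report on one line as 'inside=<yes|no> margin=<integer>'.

d = (-11, -3),  |d|² = 130;  R = 5+1 = 6,  c = 130−6² = 94
v_rel = (14, -1),  |v_rel|² = 197;  v_rel·d = (14)·(-11) + (-1)·(-3) = -151
197·t² + 302·t + 94 = 0  ⇒  m = (-151)² − 197·94 = 4283
m = 4283 > 0,  v_rel·d = -151 < 0  ⇒  outside

inside=no margin=4283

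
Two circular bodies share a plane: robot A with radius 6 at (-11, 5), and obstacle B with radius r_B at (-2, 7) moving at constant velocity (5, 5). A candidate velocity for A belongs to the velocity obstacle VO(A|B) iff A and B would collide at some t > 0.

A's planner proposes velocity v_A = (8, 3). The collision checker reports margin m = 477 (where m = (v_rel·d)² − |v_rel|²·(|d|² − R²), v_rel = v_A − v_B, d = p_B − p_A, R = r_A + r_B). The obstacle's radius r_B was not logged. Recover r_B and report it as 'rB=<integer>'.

m = 477
d = (9, 2);  v_rel = (3, -2),  |v_rel|² = 13
v_rel×d = (3)·(2) − (-2)·(9) = 24
since m = R²·13 − 24²:  R² = (576 + 477) / 13 = 81
R = √81 = 9  ⇒  r_B = 9 − 6 = 3

rB=3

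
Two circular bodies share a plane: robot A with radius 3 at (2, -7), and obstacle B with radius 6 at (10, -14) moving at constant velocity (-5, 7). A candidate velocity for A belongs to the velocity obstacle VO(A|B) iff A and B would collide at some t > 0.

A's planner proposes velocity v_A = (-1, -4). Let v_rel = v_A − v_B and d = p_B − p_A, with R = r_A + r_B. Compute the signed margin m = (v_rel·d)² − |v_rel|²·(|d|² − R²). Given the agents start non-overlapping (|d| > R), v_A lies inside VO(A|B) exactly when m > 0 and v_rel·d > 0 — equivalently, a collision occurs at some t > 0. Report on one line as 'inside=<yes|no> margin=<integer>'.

d = (8, -7),  |d|² = 113;  R = 3+6 = 9,  c = 113−9² = 32
v_rel = (4, -11),  |v_rel|² = 137;  v_rel·d = (4)·(8) + (-11)·(-7) = 109
137·t² − 218·t + 32 = 0  ⇒  m = 109² − 137·32 = 7497
m = 7497 > 0,  v_rel·d = 109 > 0  ⇒  inside

inside=yes margin=7497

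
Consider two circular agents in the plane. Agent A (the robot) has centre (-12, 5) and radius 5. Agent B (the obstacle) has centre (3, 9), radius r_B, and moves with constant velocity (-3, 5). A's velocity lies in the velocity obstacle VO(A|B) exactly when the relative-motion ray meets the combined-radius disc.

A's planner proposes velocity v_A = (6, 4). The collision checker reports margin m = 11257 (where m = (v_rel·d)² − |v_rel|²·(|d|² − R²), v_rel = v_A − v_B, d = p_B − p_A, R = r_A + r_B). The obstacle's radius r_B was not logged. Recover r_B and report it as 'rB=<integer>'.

m = 11257
d = (15, 4);  v_rel = (9, -1),  |v_rel|² = 82
v_rel×d = (9)·(4) − (-1)·(15) = 51
since m = R²·82 − 51²:  R² = (2601 + 11257) / 82 = 169
R = √169 = 13  ⇒  r_B = 13 − 5 = 8

rB=8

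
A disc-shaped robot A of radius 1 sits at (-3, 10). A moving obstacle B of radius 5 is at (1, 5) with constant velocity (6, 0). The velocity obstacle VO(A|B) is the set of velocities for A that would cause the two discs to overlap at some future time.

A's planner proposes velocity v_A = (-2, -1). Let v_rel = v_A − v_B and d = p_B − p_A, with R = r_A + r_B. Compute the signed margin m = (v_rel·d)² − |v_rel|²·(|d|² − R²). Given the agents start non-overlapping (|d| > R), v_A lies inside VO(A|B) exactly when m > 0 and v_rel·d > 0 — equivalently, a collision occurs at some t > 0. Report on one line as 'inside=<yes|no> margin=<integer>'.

d = (4, -5),  |d|² = 41;  R = 1+5 = 6,  c = 41−6² = 5
v_rel = (-8, -1),  |v_rel|² = 65;  v_rel·d = (-8)·(4) + (-1)·(-5) = -27
65·t² + 54·t + 5 = 0  ⇒  m = (-27)² − 65·5 = 404
m = 404 > 0,  v_rel·d = -27 < 0  ⇒  outside

inside=no margin=404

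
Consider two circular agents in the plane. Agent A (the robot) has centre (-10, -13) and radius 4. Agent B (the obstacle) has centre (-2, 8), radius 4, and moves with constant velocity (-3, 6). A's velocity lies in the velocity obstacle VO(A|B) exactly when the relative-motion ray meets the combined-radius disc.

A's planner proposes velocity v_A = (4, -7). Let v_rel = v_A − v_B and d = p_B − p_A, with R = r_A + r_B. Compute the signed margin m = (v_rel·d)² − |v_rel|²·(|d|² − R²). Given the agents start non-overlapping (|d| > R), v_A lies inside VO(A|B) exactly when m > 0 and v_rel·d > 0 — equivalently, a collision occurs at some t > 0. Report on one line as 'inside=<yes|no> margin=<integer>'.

d = (8, 21),  |d|² = 505;  R = 4+4 = 8,  c = 505−8² = 441
v_rel = (7, -13),  |v_rel|² = 218;  v_rel·d = (7)·(8) + (-13)·(21) = -217
218·t² + 434·t + 441 = 0  ⇒  m = (-217)² − 218·441 = -49049
m = -49049 < 0,  v_rel·d = -217 < 0  ⇒  outside

inside=no margin=-49049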